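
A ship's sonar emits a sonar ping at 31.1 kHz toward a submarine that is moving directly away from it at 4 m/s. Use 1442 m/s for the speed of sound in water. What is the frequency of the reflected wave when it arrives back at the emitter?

The submarine first receives the wave as a moving observer: f₁ = f₀ · (v − u)/v = 31.1 × (1442 − 4)/1442 ≈ 31.0 kHz.
The reflection then acts as a moving source: f₂ = f₁ · v/(v + u) ≈ 30.9 kHz.
Equivalently f₂ = f₀ · (v − u)/(v + u).

30.9 kHz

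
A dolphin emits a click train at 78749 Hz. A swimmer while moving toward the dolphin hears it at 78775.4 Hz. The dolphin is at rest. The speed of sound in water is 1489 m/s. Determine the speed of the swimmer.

f' = f · (v + v_o)/v ⇒ v_o = v · |f'/f − 1|.
v_o = 1489 × |78775.4/78749 − 1| = 1489 × 0.0003352 ≈ 0.50 m/s.

0.50 m/s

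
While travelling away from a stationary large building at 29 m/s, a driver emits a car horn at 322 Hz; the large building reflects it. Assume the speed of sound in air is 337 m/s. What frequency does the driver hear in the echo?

271 Hz

The large building receives the sound from a moving source: f₁ = f₀ · v/(v + v_e) = 322 × 337/366 ≈ 296 Hz.
On the return leg the driver is a moving observer: f₂ = f₁ · (v − v_e)/v = 296 × 308/337 ≈ 271 Hz.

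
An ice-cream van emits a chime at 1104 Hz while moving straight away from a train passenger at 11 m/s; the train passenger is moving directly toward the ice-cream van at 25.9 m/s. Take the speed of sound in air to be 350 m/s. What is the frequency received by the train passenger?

1150 Hz

Both move, so f' = f · (v + v_o)/(v + v_s).
f' = 1104 × (350 + 25.9)/(350 + 11) = 1104 × 375.9/361 ≈ 1150 Hz.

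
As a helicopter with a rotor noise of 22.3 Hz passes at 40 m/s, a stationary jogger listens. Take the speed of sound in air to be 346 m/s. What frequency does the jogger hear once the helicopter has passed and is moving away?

20.0 Hz

Receding: f₂ = f · v/(v + v_s) = 22.3 × 346/386 ≈ 20.0 Hz.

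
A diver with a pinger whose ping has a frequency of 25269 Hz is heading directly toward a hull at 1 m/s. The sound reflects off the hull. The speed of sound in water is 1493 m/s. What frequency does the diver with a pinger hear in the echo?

The hull receives the sound from a moving source: f₁ = f₀ · v/(v − v_e) = 25269 × 1493/1492 ≈ 25286 Hz.
On the return leg the diver with a pinger is a moving observer: f₂ = f₁ · (v + v_e)/v = 25286 × 1494/1493 ≈ 25303 Hz.

25303 Hz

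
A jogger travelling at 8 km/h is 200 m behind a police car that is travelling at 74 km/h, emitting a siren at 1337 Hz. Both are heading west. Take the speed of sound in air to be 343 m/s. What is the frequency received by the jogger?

1270 Hz

74 km/h = 20.56 m/s; 8 km/h = 2.222 m/s.
The jogger is behind, so the police car is moving away from it while the jogger is moving toward the police car.
Both move, so f' = f · (v + v_o)/(v + v_s).
f' = 1337 × (343 + 2.222)/(343 + 20.56) = 1337 × 345.22/363.56 ≈ 1270 Hz.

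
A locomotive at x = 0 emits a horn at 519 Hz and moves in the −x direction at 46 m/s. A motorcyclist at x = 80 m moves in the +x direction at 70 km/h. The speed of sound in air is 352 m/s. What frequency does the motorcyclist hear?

70 km/h = 19.44 m/s.
The observer lies on the +x side, so the source is heading away from the observer and the observer is heading away from the source.
General Doppler shift: f' = f · (v − v_o)/(v + v_s).
f' = 519 × (352 − 19.44)/(352 + 46) = 519 × 332.56/398 ≈ 434 Hz.

434 Hz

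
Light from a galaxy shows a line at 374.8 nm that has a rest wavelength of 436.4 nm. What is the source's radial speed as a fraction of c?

λ'/λ₀ = 0.8588 < 1 (blueshift), so the source is approaching.
λ'/λ₀ = √((1 − β)/(1 + β)) for an approaching source ⇒ β = (1 − r²)/(1 + r²) with r = λ'/λ₀.
β = (1 − 0.7376)/(1 + 0.7376) ≈ 0.151.

0.151c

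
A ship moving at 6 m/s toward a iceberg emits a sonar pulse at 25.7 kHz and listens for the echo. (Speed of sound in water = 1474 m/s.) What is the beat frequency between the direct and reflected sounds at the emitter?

210 Hz

The iceberg receives the sound from a moving source: f₁ = f₀ · v/(v − v_e) = 25.7 × 1474/1468 ≈ 25.805 kHz.
On the return leg the ship is a moving observer: f₂ = f₁ · (v + v_e)/v = 25.805 × 1480/1474 ≈ 25.910 kHz.
Beat against the emitted tone (with f₀ = 25700 Hz): |f₂ − f₀| = 2v_e·f₀/(v − v_e) = 2 × 6 × 25700/1468 ≈ 210 Hz.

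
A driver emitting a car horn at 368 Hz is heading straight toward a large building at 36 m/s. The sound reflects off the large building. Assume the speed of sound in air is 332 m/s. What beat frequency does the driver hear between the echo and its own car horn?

90 Hz

The large building receives the sound from a moving source: f₁ = f₀ · v/(v − v_e) = 368 × 332/296 ≈ 412.8 Hz.
On the return leg the driver is a moving observer: f₂ = f₁ · (v + v_e)/v = 412.8 × 368/332 ≈ 457.5 Hz.
Beat against the emitted tone: |f₂ − f₀| = 2v_e·f₀/(v − v_e) = 2 × 36 × 368/296 ≈ 90 Hz.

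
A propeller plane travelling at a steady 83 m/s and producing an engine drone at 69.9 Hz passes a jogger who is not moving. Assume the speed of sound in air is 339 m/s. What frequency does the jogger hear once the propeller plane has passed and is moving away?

Receding: f₂ = f · v/(v + v_s) = 69.9 × 339/422 ≈ 56 Hz.

56 Hz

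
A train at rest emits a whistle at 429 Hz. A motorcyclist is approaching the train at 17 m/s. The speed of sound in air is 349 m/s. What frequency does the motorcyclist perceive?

Moving observer, stationary source: f' = f · (v + v_o)/v.
f' = 429 × (349 + 17)/349 = 429 × 366/349 ≈ 450 Hz.

450 Hz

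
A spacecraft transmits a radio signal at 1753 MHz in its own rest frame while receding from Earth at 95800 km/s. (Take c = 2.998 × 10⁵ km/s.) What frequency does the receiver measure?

1258.8 MHz

β = v/c = 95800/299800 = 0.3195.
Relativistic Doppler for frequency: f' = f₀ · √((1 − β)/(1 + β)).
f' = 1753 × √(0.6805/1.3195) = 1753 × 0.71810 ≈ 1258.8 MHz.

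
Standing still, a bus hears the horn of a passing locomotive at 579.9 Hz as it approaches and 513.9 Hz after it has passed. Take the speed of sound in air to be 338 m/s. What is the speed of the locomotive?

f₁/f₂ = (v + v_s)/(v − v_s), so v_s = v · (f₁ − f₂)/(f₁ + f₂).
v_s = 338 × (579.9 − 513.9)/(579.9 + 513.9) = 338 × 66.0/1093.8 ≈ 20.4 m/s.

20.4 m/s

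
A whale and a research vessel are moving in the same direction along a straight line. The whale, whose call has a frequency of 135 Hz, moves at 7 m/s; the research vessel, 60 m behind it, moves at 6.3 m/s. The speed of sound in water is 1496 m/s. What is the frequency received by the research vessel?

The research vessel is behind, so the whale is moving away from it while the research vessel is moving toward the whale.
With source receding and observer approaching, f' = f · (v + v_o)/(v + v_s).
f' = 135 × (1496 + 6.3)/(1496 + 7) = 135 × 1502.3/1503 ≈ 135 Hz.

135 Hz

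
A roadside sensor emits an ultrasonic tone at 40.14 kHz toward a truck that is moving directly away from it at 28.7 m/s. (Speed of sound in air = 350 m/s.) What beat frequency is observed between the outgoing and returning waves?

6084 Hz

At the truck (a moving observer), f₁ = f₀ · (v − u)/v = 40.14 × 321.3/350 ≈ 36.85 kHz.
The reflection then acts as a moving source: f₂ = f₁ · v/(v + u) ≈ 34.06 kHz.
Equivalently f₂ = f₀ · (v − u)/(v + u).
Beat frequency (with f₀ = 40140 Hz): |f₂ − f₀| = 2u·f₀/(v + u) = 2 × 28.7 × 40140/378.7 ≈ 6084 Hz.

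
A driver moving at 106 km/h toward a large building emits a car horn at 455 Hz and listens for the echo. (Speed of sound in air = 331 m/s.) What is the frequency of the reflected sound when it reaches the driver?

106 km/h = 29.44 m/s.
The large building receives the sound from a moving source: f₁ = f₀ · v/(v − v_e) = 455 × 331/301.56 ≈ 499 Hz.
On the return leg the driver is a moving observer: f₂ = f₁ · (v + v_e)/v = 499 × 360.44/331 ≈ 544 Hz.
Equivalently f₂ = f₀ · (v + v_e)/(v − v_e).

544 Hz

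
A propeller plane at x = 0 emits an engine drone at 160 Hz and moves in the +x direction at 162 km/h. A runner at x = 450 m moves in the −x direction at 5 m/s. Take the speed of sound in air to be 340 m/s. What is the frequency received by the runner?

162 km/h = 45 m/s.
The observer lies on the +x side, so the source is heading toward the observer and the observer is heading toward the source.
General Doppler shift: f' = f · (v + v_o)/(v − v_s).
f' = 160 × (340 + 5)/(340 − 45) = 160 × 345/295 ≈ 187 Hz.

187 Hz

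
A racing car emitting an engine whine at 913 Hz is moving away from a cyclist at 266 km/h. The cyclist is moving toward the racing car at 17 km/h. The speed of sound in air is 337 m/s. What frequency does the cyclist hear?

266 km/h = 73.89 m/s; 17 km/h = 4.722 m/s.
With source receding and observer approaching, f' = f · (v + v_o)/(v + v_s).
f' = 913 × (337 + 4.722)/(337 + 73.89) = 913 × 341.72/410.89 ≈ 759 Hz.

759 Hz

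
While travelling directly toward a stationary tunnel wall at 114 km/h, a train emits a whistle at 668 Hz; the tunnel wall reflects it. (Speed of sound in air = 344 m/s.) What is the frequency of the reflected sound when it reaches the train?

803 Hz

114 km/h = 31.67 m/s.
The tunnel wall receives the sound from a moving source: f₁ = f₀ · v/(v − v_e) = 668 × 344/312.33 ≈ 736 Hz.
On the return leg the train is a moving observer: f₂ = f₁ · (v + v_e)/v = 736 × 375.67/344 ≈ 803 Hz.
Equivalently f₂ = f₀ · (v + v_e)/(v − v_e).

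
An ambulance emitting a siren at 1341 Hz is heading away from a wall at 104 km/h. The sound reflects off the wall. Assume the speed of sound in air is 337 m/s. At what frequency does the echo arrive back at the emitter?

1129 Hz

104 km/h = 28.89 m/s.
The wall receives the sound from a moving source: f₁ = f₀ · v/(v + v_e) = 1341 × 337/365.89 ≈ 1235 Hz.
On the return leg the ambulance is a moving observer: f₂ = f₁ · (v − v_e)/v = 1235 × 308.11/337 ≈ 1129 Hz.
Equivalently f₂ = f₀ · (v − v_e)/(v + v_e).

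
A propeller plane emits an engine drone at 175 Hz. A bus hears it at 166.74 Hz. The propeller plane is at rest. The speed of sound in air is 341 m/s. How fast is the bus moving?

16.1 m/s

f' < f, so the bus is receding.
f' = f · (v − v_o)/v ⇒ v_o = v · |f'/f − 1|.
v_o = 341 × |166.74/175 − 1| = 341 × 0.0472 ≈ 16.1 m/s.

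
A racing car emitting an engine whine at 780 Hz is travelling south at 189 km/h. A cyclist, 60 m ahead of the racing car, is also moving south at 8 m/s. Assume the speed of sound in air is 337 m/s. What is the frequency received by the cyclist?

189 km/h = 52.5 m/s.
The cyclist is ahead, so the racing car is moving toward it while the cyclist is moving away from the racing car.
General Doppler shift: f' = f · (v − v_o)/(v − v_s).
f' = 780 × (337 − 8)/(337 − 52.5) = 780 × 329/284.5 ≈ 902 Hz.

902 Hz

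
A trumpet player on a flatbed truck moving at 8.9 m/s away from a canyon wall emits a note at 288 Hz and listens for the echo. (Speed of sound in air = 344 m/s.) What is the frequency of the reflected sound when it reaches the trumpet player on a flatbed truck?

273 Hz

The canyon wall receives the sound from a moving source: f₁ = f₀ · v/(v + v_e) = 288 × 344/352.9 ≈ 281 Hz.
On the return leg the trumpet player on a flatbed truck is a moving observer: f₂ = f₁ · (v − v_e)/v = 281 × 335.1/344 ≈ 273 Hz.
Equivalently f₂ = f₀ · (v − v_e)/(v + v_e).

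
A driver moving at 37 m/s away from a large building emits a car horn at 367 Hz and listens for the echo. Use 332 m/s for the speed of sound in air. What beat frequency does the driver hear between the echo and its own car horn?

The large building receives the sound from a moving source: f₁ = f₀ · v/(v + v_e) = 367 × 332/369 ≈ 330.2 Hz.
On the return leg the driver is a moving observer: f₂ = f₁ · (v − v_e)/v = 330.2 × 295/332 ≈ 293.4 Hz.
Equivalently f₂ = f₀ · (v − v_e)/(v + v_e).
Beat against the emitted tone: |f₂ − f₀| = 2v_e·f₀/(v + v_e) = 2 × 37 × 367/369 ≈ 74 Hz.

74 Hz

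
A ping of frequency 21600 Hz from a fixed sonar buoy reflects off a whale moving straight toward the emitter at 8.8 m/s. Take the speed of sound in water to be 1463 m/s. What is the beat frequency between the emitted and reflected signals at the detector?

261 Hz

The whale first receives the wave as a moving observer: f₁ = f₀ · (v + u)/v = 21600 × (1463 + 8.8)/1463 ≈ 21730 Hz.
The reflection then acts as a moving source: f₂ = f₁ · v/(v − u) ≈ 21861 Hz.
Equivalently f₂ = f₀ · (v + u)/(v − u).
Beat frequency: |f₂ − f₀| = 2u·f₀/(v − u) = 2 × 8.8 × 21600/1454.2 ≈ 261 Hz.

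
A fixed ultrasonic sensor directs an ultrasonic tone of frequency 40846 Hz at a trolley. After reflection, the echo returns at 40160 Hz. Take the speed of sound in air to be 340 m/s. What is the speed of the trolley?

2.88 m/s

Double Doppler shift off a moving reflector: f₂ = f₀ · (v + u)/(v − u) (u > 0 toward emitter).
Rearranging, u = v · (f₂ − f₀)/(f₂ + f₀) = 340 × -686/81006 ≈ -2.88 m/s.
So the trolley is moving at 2.88 m/s away from the emitter.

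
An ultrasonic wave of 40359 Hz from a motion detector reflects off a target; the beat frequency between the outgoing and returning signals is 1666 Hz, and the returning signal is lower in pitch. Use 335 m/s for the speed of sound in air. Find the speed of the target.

Double Doppler shift off a moving reflector: f₂ = f₀ · (v + u)/(v − u) (u > 0 toward emitter).
Returning signal is lower, so f₂ = f₀ − Δf = 40359 − 1666 = 38693 Hz.
Rearranging, u = v · (f₂ − f₀)/(f₂ + f₀) = 335 × -1666/79052 ≈ -7.1 m/s.
So the target is moving at 7.1 m/s away from the emitter.

7.1 m/s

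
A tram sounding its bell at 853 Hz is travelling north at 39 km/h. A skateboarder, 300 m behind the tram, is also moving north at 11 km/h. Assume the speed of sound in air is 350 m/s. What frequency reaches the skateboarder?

835 Hz

39 km/h = 10.83 m/s; 11 km/h = 3.056 m/s.
The skateboarder is behind, so the tram is moving away from it while the skateboarder is moving toward the tram.
With source receding and observer approaching, f' = f · (v + v_o)/(v + v_s).
f' = 853 × (350 + 3.056)/(350 + 10.83) = 853 × 353.06/360.83 ≈ 835 Hz.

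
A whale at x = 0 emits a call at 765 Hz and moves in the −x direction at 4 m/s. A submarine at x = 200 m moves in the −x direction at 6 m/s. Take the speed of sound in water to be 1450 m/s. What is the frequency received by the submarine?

766 Hz

The observer lies on the +x side, so the source is heading away from the observer and the observer is heading toward the source.
With source receding and observer approaching, f' = f · (v + v_o)/(v + v_s).
f' = 765 × (1450 + 6)/(1450 + 4) = 765 × 1456/1454 ≈ 766 Hz.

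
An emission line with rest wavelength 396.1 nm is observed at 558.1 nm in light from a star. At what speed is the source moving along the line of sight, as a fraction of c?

0.330

λ'/λ₀ = 1.4090 > 1 (redshift), so the source is receding.
λ'/λ₀ = √((1 + β)/(1 − β)) for a receding source ⇒ β = (r² − 1)/(r² + 1) with r = λ'/λ₀.
β = (1.9852 − 1)/(1.9852 + 1) ≈ 0.330.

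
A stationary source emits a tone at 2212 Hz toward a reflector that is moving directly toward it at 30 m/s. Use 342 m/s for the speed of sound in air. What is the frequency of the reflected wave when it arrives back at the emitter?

At the reflector (a moving observer), f₁ = f₀ · (v + u)/v = 2212 × 372/342 ≈ 2406 Hz.
On reflection it acts as a source moving toward the stationary detector: f₂ = f₁ · v/(v − u) = 2406 × 342/312 ≈ 2637 Hz.

2637 Hz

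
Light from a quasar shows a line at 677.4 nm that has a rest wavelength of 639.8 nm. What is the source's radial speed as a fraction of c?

λ'/λ₀ = 1.0588 > 1 (redshift), so the source is receding.
λ'/λ₀ = √((1 + β)/(1 − β)) for a receding source ⇒ β = (r² − 1)/(r² + 1) with r = λ'/λ₀.
β = (1.1210 − 1)/(1.1210 + 1) ≈ 0.057.

0.057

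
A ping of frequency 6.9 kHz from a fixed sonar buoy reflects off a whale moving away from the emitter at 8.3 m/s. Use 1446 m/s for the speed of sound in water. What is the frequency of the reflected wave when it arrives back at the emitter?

The whale first receives the wave as a moving observer: f₁ = f₀ · (v − u)/v = 6.9 × (1446 − 8.3)/1446 ≈ 6.86 kHz.
On reflection it acts as a source moving away from the stationary detector: f₂ = f₁ · v/(v + u) = 6.86 × 1446/1454.3 ≈ 6.82 kHz.
Equivalently f₂ = f₀ · (v − u)/(v + u).

6.82 kHz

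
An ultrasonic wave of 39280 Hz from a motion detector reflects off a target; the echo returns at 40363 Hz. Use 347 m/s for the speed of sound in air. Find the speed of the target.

Double Doppler shift off a moving reflector: f₂ = f₀ · (v + u)/(v − u) (u > 0 toward emitter).
Rearranging, u = v · (f₂ − f₀)/(f₂ + f₀) = 347 × 1083/79643 ≈ 4.7 m/s.
So the target is moving at 4.7 m/s toward the emitter.

4.7 m/s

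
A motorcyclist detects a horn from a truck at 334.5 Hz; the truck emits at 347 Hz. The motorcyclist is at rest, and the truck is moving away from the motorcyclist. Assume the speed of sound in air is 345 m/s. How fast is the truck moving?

f' = f · v/(v + v_s) ⇒ v_s = v · |1 − f/f'|.
v_s = 345 × |1 − 347/334.5| = 345 × 0.03737 ≈ 12.9 m/s.

12.9 m/s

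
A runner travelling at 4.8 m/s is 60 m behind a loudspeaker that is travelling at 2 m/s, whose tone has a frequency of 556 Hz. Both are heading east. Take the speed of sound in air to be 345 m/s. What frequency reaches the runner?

The runner is behind, so the loudspeaker is moving away from it while the runner is moving toward the loudspeaker.
With source receding and observer approaching, f' = f · (v + v_o)/(v + v_s).
f' = 556 × (345 + 4.8)/(345 + 2) = 556 × 349.8/347 ≈ 560 Hz.

560 Hz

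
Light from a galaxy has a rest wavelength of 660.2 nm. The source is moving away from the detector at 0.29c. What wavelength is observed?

Relativistic Doppler for wavelength: λ' = λ₀ · √((1 + β)/(1 − β)).
λ' = 660.2 × √(1.2900/0.7100) = 660.2 × 1.34792 ≈ 889.9 nm.

889.9 nm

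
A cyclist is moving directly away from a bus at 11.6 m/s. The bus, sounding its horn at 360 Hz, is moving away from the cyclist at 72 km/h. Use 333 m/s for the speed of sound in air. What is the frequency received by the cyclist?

328 Hz

72 km/h = 20 m/s.
With source receding and observer receding, f' = f · (v − v_o)/(v + v_s).
f' = 360 × (333 − 11.6)/(333 + 20) = 360 × 321.4/353 ≈ 328 Hz.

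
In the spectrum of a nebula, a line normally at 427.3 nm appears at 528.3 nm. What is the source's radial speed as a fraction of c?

0.209

λ'/λ₀ = 1.2364 > 1 (redshift), so the source is receding.
λ'/λ₀ = √((1 + β)/(1 − β)) for a receding source ⇒ β = (r² − 1)/(r² + 1) with r = λ'/λ₀.
β = (1.5286 − 1)/(1.5286 + 1) ≈ 0.209.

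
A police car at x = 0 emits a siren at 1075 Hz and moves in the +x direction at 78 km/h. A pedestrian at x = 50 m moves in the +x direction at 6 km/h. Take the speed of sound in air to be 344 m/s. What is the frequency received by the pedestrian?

78 km/h = 21.67 m/s; 6 km/h = 1.667 m/s.
The observer lies on the +x side, so the source is heading toward the observer and the observer is heading away from the source.
General Doppler shift: f' = f · (v − v_o)/(v − v_s).
f' = 1075 × (344 − 1.667)/(344 − 21.67) = 1075 × 342.33/322.33 ≈ 1142 Hz.

1142 Hz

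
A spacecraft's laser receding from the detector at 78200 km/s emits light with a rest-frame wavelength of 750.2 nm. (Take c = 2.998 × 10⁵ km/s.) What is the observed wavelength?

β = v/c = 78200/299800 = 0.2608.
Relativistic Doppler for wavelength: λ' = λ₀ · √((1 + β)/(1 − β)).
λ' = 750.2 × √(1.2608/0.7392) = 750.2 × 1.30605 ≈ 979.8 nm.

979.8 nm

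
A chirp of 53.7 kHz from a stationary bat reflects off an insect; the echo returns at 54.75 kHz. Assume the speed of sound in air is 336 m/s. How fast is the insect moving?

Double Doppler shift off a moving reflector: f₂ = f₀ · (v + u)/(v − u) (u > 0 toward emitter).
Rearranging, u = v · (f₂ − f₀)/(f₂ + f₀) = 336 × 1.05/108.45 ≈ 3.3 m/s.
So the insect is moving at 3.3 m/s toward the emitter.

3.3 m/s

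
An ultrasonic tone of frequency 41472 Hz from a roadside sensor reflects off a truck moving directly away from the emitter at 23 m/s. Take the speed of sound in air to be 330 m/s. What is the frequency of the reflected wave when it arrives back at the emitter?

36068 Hz

At the truck (a moving observer), f₁ = f₀ · (v − u)/v = 41472 × 307/330 ≈ 38582 Hz.
On reflection it acts as a source moving away from the stationary detector: f₂ = f₁ · v/(v + u) = 38582 × 330/353 ≈ 36068 Hz.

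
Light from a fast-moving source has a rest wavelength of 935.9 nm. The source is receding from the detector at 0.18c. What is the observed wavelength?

Relativistic Doppler for wavelength: λ' = λ₀ · √((1 + β)/(1 − β)).
λ' = 935.9 × √(1.1800/0.8200) = 935.9 × 1.19959 ≈ 1122.7 nm.

1122.7 nm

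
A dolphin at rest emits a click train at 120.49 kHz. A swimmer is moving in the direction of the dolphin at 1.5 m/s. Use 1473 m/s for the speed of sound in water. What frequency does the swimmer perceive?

120.6 kHz

Only the observer moves, toward the source, so f' = f · (v + v_o)/v.
f' = 120.49 × (1473 + 1.5)/1473 = 120.49 × 1474.5/1473 ≈ 120.6 kHz.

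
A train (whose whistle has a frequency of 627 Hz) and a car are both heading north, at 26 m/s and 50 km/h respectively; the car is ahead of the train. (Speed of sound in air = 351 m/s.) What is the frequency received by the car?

50 km/h = 13.89 m/s.
The car is ahead, so the train is moving toward it while the car is moving away from the train.
With source approaching and observer receding, f' = f · (v − v_o)/(v − v_s).
f' = 627 × (351 − 13.89)/(351 − 26) = 627 × 337.11/325 ≈ 650 Hz.

650 Hz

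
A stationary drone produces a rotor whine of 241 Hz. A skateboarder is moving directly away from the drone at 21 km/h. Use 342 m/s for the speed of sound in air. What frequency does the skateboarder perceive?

237 Hz

21 km/h = 5.833 m/s.
Only the observer moves, away from the source, so f' = f · (v − v_o)/v.
f' = 241 × (342 − 5.833)/342 = 241 × 336.17/342 ≈ 237 Hz.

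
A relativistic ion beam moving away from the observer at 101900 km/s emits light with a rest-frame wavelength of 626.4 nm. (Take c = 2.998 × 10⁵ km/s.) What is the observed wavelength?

892.4 nm

β = v/c = 101900/299800 = 0.3399.
Relativistic Doppler for wavelength: λ' = λ₀ · √((1 + β)/(1 − β)).
λ' = 626.4 × √(1.3399/0.6601) = 626.4 × 1.42472 ≈ 892.4 nm.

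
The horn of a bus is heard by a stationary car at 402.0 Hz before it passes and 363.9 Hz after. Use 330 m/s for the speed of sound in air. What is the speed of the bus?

f₁/f₂ = (v + v_s)/(v − v_s), so v_s = v · (f₁ − f₂)/(f₁ + f₂).
v_s = 330 × (402.0 − 363.9)/(402.0 + 363.9) = 330 × 38.1/765.9 ≈ 16.4 m/s.

16.4 m/s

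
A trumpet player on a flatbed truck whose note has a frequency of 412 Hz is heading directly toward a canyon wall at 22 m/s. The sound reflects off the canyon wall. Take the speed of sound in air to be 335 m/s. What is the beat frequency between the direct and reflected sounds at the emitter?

57.9 Hz

The canyon wall receives the sound from a moving source: f₁ = f₀ · v/(v − v_e) = 412 × 335/313 ≈ 441.0 Hz.
On the return leg the trumpet player on a flatbed truck is a moving observer: f₂ = f₁ · (v + v_e)/v = 441.0 × 357/335 ≈ 469.9 Hz.
Beat against the emitted tone: |f₂ − f₀| = 2v_e·f₀/(v − v_e) = 2 × 22 × 412/313 ≈ 57.9 Hz.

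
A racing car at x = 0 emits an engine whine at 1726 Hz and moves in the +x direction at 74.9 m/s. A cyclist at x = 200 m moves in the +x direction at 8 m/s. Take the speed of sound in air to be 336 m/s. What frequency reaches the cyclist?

2168 Hz

The observer lies on the +x side, so the source is heading toward the observer and the observer is heading away from the source.
Both move, so f' = f · (v − v_o)/(v − v_s).
f' = 1726 × (336 − 8)/(336 − 74.9) = 1726 × 328/261.1 ≈ 2168 Hz.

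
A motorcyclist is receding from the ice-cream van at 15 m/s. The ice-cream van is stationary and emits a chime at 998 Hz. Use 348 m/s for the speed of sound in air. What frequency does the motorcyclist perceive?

955 Hz

Moving observer, stationary source: f' = f · (v − v_o)/v.
f' = 998 × (348 − 15)/348 = 998 × 333/348 ≈ 955 Hz.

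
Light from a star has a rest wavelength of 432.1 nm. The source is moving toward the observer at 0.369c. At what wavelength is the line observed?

293.4 nm

Relativistic Doppler for wavelength: λ' = λ₀ · √((1 − β)/(1 + β)).
λ' = 432.1 × √(0.6310/1.3690) = 432.1 × 0.67891 ≈ 293.4 nm.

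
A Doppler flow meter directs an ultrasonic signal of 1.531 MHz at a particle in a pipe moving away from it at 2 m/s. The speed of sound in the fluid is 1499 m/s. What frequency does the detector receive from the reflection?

1.5269 MHz

The particle in a pipe first receives the wave as a moving observer: f₁ = f₀ · (v − u)/v = 1.531 × (1499 − 2)/1499 ≈ 1.5290 MHz.
On reflection it acts as a source moving away from the stationary detector: f₂ = f₁ · v/(v + u) = 1.5290 × 1499/1501 ≈ 1.5269 MHz.
Equivalently f₂ = f₀ · (v − u)/(v + u).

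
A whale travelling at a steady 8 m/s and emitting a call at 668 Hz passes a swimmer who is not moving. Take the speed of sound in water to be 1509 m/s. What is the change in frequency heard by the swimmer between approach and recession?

7.08 Hz

Approaching: f₁ = f · v/(v − v_s) = 668 × 1509/1501 ≈ 671.56 Hz.
Receding: f₂ = f · v/(v + v_s) = 668 × 1509/1517 ≈ 664.48 Hz.
Drop: f₁ − f₂ = 2f·v·v_s/(v² − v_s²) = 2 × 668 × 1509 × 8/(1509² − 8²) ≈ 7.08 Hz.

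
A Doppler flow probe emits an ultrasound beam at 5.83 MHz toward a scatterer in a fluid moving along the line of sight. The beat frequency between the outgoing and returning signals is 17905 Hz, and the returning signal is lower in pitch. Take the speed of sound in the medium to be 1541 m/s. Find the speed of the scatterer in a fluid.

2.37 m/s

Double Doppler shift off a moving reflector: f₂ = f₀ · (v + u)/(v − u) (u > 0 toward emitter).
Returning signal is lower, so f₂ = f₀ − Δf = 5830000 − 17905 = 5812095 Hz.
Rearranging, u = v · (f₂ − f₀)/(f₂ + f₀) = 1541 × -17905/11642095 ≈ -2.37 m/s.
So the scatterer in a fluid is moving at 2.37 m/s away from the emitter.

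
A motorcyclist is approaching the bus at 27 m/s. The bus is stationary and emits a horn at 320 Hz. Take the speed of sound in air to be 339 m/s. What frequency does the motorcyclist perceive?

Moving observer, stationary source: f' = f · (v + v_o)/v.
f' = 320 × (339 + 27)/339 = 320 × 366/339 ≈ 345 Hz.

345 Hz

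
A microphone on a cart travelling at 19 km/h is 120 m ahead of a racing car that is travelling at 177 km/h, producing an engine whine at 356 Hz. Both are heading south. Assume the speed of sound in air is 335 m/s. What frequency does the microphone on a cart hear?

177 km/h = 49.17 m/s; 19 km/h = 5.278 m/s.
The microphone on a cart is ahead, so the racing car is moving toward it while the microphone on a cart is moving away from the racing car.
With source approaching and observer receding, f' = f · (v − v_o)/(v − v_s).
f' = 356 × (335 − 5.278)/(335 − 49.17) = 356 × 329.72/285.83 ≈ 411 Hz.

411 Hz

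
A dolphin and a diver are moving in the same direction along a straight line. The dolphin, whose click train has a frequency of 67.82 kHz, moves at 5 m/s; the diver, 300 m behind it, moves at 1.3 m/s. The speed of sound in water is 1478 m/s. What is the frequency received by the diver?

67.7 kHz

The diver is behind, so the dolphin is moving away from it while the diver is moving toward the dolphin.
With source receding and observer approaching, f' = f · (v + v_o)/(v + v_s).
f' = 67.82 × (1478 + 1.3)/(1478 + 5) = 67.82 × 1479.3/1483 ≈ 67.7 kHz.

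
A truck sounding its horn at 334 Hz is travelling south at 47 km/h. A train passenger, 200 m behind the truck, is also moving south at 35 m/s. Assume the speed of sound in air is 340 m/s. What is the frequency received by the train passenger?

47 km/h = 13.06 m/s.
The train passenger is behind, so the truck is moving away from it while the train passenger is moving toward the truck.
With source receding and observer approaching, f' = f · (v + v_o)/(v + v_s).
f' = 334 × (340 + 35)/(340 + 13.06) = 334 × 375/353.06 ≈ 355 Hz.

355 Hz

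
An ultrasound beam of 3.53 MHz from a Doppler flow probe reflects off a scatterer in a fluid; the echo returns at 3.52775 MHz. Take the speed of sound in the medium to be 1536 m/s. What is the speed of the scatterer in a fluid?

0.49 m/s

Double Doppler shift off a moving reflector: f₂ = f₀ · (v + u)/(v − u) (u > 0 toward emitter).
Rearranging, u = v · (f₂ − f₀)/(f₂ + f₀) = 1536 × -0.00225/7.05775 ≈ -0.49 m/s.
So the scatterer in a fluid is moving at 0.49 m/s away from the emitter.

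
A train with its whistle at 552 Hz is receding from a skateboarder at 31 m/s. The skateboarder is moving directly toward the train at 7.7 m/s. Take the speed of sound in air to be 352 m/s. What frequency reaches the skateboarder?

With source receding and observer approaching, f' = f · (v + v_o)/(v + v_s).
f' = 552 × (352 + 7.7)/(352 + 31) = 552 × 359.7/383 ≈ 518 Hz.

518 Hz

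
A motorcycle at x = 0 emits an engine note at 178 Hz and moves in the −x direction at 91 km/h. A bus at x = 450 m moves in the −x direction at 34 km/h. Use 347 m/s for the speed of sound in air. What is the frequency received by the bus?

170 Hz

91 km/h = 25.28 m/s; 34 km/h = 9.444 m/s.
The observer lies on the +x side, so the source is heading away from the observer and the observer is heading toward the source.
General Doppler shift: f' = f · (v + v_o)/(v + v_s).
f' = 178 × (347 + 9.444)/(347 + 25.28) = 178 × 356.44/372.28 ≈ 170 Hz.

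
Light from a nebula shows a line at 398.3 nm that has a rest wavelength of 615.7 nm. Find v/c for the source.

λ'/λ₀ = 0.6469 < 1 (blueshift), so the source is approaching.
λ'/λ₀ = √((1 − β)/(1 + β)) for an approaching source ⇒ β = (1 − r²)/(1 + r²) with r = λ'/λ₀.
β = (1 − 0.4185)/(1 + 0.4185) ≈ 0.410.

0.410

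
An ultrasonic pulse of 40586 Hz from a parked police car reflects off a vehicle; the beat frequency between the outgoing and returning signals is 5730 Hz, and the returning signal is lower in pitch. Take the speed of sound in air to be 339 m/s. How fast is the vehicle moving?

26 m/s

Double Doppler shift off a moving reflector: f₂ = f₀ · (v + u)/(v − u) (u > 0 toward emitter).
Returning signal is lower, so f₂ = f₀ − Δf = 40586 − 5730 = 34856 Hz.
Rearranging, u = v · (f₂ − f₀)/(f₂ + f₀) = 339 × -5730/75442 ≈ -26 m/s.
So the vehicle is moving at 26 m/s away from the emitter.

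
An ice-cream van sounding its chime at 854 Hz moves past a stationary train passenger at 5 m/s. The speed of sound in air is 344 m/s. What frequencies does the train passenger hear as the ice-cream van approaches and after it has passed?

Approaching: f₁ = f · v/(v − v_s) = 854 × 344/339 ≈ 867 Hz.
Receding: f₂ = f · v/(v + v_s) = 854 × 344/349 ≈ 842 Hz.

867 Hz approaching; 842 Hz receding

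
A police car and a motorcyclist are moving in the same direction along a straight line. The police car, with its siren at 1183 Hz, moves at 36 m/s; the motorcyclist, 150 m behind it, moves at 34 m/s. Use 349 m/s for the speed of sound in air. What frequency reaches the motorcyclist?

The motorcyclist is behind, so the police car is moving away from it while the motorcyclist is moving toward the police car.
General Doppler shift: f' = f · (v + v_o)/(v + v_s).
f' = 1183 × (349 + 34)/(349 + 36) = 1183 × 383/385 ≈ 1177 Hz.

1177 Hz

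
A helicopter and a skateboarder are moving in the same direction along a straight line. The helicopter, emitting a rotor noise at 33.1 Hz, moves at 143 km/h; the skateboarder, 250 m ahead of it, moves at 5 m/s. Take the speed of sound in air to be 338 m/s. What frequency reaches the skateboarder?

37.0 Hz

143 km/h = 39.72 m/s.
The skateboarder is ahead, so the helicopter is moving toward it while the skateboarder is moving away from the helicopter.
General Doppler shift: f' = f · (v − v_o)/(v − v_s).
f' = 33.1 × (338 − 5)/(338 − 39.72) = 33.1 × 333/298.28 ≈ 37.0 Hz.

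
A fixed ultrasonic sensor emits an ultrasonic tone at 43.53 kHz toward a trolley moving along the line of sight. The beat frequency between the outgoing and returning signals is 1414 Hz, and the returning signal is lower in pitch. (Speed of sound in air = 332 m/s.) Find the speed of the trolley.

Double Doppler shift off a moving reflector: f₂ = f₀ · (v + u)/(v − u) (u > 0 toward emitter).
Returning signal is lower, so f₂ = f₀ − Δf = 43530 − 1414 = 42116 Hz.
Rearranging, u = v · (f₂ − f₀)/(f₂ + f₀) = 332 × -1414/85646 ≈ -5.5 m/s.
So the trolley is moving at 5.5 m/s away from the emitter.

5.5 m/s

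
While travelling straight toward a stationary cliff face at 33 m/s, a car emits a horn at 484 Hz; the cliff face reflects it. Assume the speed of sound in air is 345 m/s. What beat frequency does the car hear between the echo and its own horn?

102 Hz

The cliff face receives the sound from a moving source: f₁ = f₀ · v/(v − v_e) = 484 × 345/312 ≈ 535.2 Hz.
On the return leg the car is a moving observer: f₂ = f₁ · (v + v_e)/v = 535.2 × 378/345 ≈ 586.4 Hz.
Equivalently f₂ = f₀ · (v + v_e)/(v − v_e).
Beat against the emitted tone: |f₂ − f₀| = 2v_e·f₀/(v − v_e) = 2 × 33 × 484/312 ≈ 102 Hz.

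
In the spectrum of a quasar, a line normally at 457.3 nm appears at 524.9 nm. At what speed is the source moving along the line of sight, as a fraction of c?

0.137c

λ'/λ₀ = 1.1478 > 1 (redshift), so the source is receding.
λ'/λ₀ = √((1 + β)/(1 − β)) for a receding source ⇒ β = (r² − 1)/(r² + 1) with r = λ'/λ₀.
β = (1.3175 − 1)/(1.3175 + 1) ≈ 0.137.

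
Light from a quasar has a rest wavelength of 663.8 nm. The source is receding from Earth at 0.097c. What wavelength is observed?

731.6 nm

Relativistic Doppler for wavelength: λ' = λ₀ · √((1 + β)/(1 − β)).
λ' = 663.8 × √(1.0970/0.9030) = 663.8 × 1.10220 ≈ 731.6 nm.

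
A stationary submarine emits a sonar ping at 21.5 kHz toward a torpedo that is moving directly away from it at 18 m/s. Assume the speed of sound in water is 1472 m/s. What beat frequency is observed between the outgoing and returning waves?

The torpedo first receives the wave as a moving observer: f₁ = f₀ · (v − u)/v = 21.5 × (1472 − 18)/1472 ≈ 21.237 kHz.
On reflection it acts as a source moving away from the stationary detector: f₂ = f₁ · v/(v + u) = 21.237 × 1472/1490 ≈ 20.981 kHz.
Equivalently f₂ = f₀ · (v − u)/(v + u).
Beat frequency (with f₀ = 21500 Hz): |f₂ − f₀| = 2u·f₀/(v + u) = 2 × 18 × 21500/1490 ≈ 519 Hz.

519 Hz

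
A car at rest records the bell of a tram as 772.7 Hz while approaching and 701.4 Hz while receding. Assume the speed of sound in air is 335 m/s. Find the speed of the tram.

16.2 m/s

f₁/f₂ = (v + v_s)/(v − v_s), so v_s = v · (f₁ − f₂)/(f₁ + f₂).
v_s = 335 × (772.7 − 701.4)/(772.7 + 701.4) = 335 × 71.3/1474.1 ≈ 16.2 m/s.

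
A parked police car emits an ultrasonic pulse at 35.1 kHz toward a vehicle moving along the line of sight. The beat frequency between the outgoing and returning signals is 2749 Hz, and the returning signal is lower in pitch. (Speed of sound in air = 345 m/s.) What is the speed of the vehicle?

14.1 m/s

Double Doppler shift off a moving reflector: f₂ = f₀ · (v + u)/(v − u) (u > 0 toward emitter).
Returning signal is lower, so f₂ = f₀ − Δf = 35100 − 2749 = 32351 Hz.
Rearranging, u = v · (f₂ − f₀)/(f₂ + f₀) = 345 × -2749/67451 ≈ -14.1 m/s.
So the vehicle is moving at 14.1 m/s away from the emitter.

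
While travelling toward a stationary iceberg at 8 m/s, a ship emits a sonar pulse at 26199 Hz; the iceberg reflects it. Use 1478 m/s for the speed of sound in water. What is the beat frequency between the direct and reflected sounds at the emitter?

The iceberg receives the sound from a moving source: f₁ = f₀ · v/(v − v_e) = 26199 × 1478/1470 ≈ 26342 Hz.
On the return leg the ship is a moving observer: f₂ = f₁ · (v + v_e)/v = 26342 × 1486/1478 ≈ 26484 Hz.
Beat against the emitted tone: |f₂ − f₀| = 2v_e·f₀/(v − v_e) = 2 × 8 × 26199/1470 ≈ 285 Hz.

285 Hz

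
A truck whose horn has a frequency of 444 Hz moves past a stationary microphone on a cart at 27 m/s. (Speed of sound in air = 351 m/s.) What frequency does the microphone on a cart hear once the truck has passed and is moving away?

412 Hz

Receding: f₂ = f · v/(v + v_s) = 444 × 351/378 ≈ 412 Hz.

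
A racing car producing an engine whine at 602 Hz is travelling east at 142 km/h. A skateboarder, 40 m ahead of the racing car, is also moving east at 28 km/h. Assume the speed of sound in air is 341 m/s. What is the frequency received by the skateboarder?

665 Hz

142 km/h = 39.44 m/s; 28 km/h = 7.778 m/s.
The skateboarder is ahead, so the racing car is moving toward it while the skateboarder is moving away from the racing car.
General Doppler shift: f' = f · (v − v_o)/(v − v_s).
f' = 602 × (341 − 7.778)/(341 − 39.44) = 602 × 333.22/301.56 ≈ 665 Hz.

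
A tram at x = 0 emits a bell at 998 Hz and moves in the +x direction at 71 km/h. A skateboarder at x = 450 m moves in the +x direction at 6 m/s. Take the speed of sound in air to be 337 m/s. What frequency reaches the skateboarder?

1041 Hz

71 km/h = 19.72 m/s.
The observer lies on the +x side, so the source is heading toward the observer and the observer is heading away from the source.
With source approaching and observer receding, f' = f · (v − v_o)/(v − v_s).
f' = 998 × (337 − 6)/(337 − 19.72) = 998 × 331/317.28 ≈ 1041 Hz.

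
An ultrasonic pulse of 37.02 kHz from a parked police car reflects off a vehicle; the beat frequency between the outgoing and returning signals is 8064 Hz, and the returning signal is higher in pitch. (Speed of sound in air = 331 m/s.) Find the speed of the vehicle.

33 m/s

Double Doppler shift off a moving reflector: f₂ = f₀ · (v + u)/(v − u) (u > 0 toward emitter).
Returning signal is higher, so f₂ = f₀ + Δf = 37020 + 8064 = 45084 Hz.
Rearranging, u = v · (f₂ − f₀)/(f₂ + f₀) = 331 × 8064/82104 ≈ 33 m/s.
So the vehicle is moving at 33 m/s toward the emitter.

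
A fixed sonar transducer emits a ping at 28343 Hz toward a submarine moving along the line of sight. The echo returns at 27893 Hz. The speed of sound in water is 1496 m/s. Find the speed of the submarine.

Double Doppler shift off a moving reflector: f₂ = f₀ · (v + u)/(v − u) (u > 0 toward emitter).
Rearranging, u = v · (f₂ − f₀)/(f₂ + f₀) = 1496 × -450/56236 ≈ -12.0 m/s.
So the submarine is moving at 12.0 m/s away from the emitter.

12.0 m/s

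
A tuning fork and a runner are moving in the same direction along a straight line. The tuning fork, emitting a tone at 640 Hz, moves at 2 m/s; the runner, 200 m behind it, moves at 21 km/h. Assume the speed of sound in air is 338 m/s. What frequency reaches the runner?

647 Hz

21 km/h = 5.833 m/s.
The runner is behind, so the tuning fork is moving away from it while the runner is moving toward the tuning fork.
With source receding and observer approaching, f' = f · (v + v_o)/(v + v_s).
f' = 640 × (338 + 5.833)/(338 + 2) = 640 × 343.83/340 ≈ 647 Hz.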